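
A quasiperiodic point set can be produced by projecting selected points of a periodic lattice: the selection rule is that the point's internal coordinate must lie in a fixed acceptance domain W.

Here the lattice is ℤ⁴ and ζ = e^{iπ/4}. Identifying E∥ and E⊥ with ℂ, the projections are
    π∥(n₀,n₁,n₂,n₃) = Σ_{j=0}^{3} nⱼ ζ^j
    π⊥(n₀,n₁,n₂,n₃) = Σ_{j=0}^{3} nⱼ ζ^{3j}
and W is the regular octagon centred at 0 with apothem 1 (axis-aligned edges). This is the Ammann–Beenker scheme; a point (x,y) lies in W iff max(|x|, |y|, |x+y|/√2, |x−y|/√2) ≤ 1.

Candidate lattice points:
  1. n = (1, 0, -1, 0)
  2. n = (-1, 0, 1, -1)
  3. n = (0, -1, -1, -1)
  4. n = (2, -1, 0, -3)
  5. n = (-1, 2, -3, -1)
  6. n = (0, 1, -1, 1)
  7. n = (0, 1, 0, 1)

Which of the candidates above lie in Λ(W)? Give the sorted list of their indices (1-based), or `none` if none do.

Internal map: ζ^{3j} for j=0..3 gives (1,0), (−√2/2,√2/2), (0,−1), (√2/2,√2/2).
candidate 1: n = (1, 0, -1, 0) → π⊥ ≈ (+1.000000, +1.000000); max(|x|,|y|,|x±y|/√2) = 1.414214 > 1 ⇒ ∉ W
candidate 2: n = (-1, 0, 1, -1) → π⊥ ≈ (-1.707107, -1.707107); max(|x|,|y|,|x±y|/√2) = 2.414214 > 1 ⇒ ∉ W
candidate 3: n = (0, -1, -1, -1) → π⊥ ≈ (+0.000000, -0.414214); max(|x|,|y|,|x±y|/√2) = 0.414214 ≤ 1 ⇒ ∈ W
candidate 4: n = (2, -1, 0, -3) → π⊥ ≈ (+0.585786, -2.828427); max(|x|,|y|,|x±y|/√2) = 2.828427 > 1 ⇒ ∉ W
candidate 5: n = (-1, 2, -3, -1) → π⊥ ≈ (-3.121320, +3.707107); max(|x|,|y|,|x±y|/√2) = 4.828427 > 1 ⇒ ∉ W
candidate 6: n = (0, 1, -1, 1) → π⊥ ≈ (+0.000000, +2.414214); max(|x|,|y|,|x±y|/√2) = 2.414214 > 1 ⇒ ∉ W
candidate 7: n = (0, 1, 0, 1) → π⊥ ≈ (+0.000000, +1.414214); max(|x|,|y|,|x±y|/√2) = 1.414214 > 1 ⇒ ∉ W

3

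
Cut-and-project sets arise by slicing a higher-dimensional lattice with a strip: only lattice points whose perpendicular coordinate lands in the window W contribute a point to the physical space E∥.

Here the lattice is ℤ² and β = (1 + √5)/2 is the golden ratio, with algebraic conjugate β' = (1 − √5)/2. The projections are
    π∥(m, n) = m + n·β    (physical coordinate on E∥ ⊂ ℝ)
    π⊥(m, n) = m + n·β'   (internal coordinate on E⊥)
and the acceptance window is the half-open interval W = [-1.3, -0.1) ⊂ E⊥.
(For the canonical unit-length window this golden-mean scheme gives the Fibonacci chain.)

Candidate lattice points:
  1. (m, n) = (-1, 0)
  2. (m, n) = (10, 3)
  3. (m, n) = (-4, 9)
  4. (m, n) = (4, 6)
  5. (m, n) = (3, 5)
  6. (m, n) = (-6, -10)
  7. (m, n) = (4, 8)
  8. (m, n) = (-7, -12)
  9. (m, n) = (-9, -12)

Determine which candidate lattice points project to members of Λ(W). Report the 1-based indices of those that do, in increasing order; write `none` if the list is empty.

Compute β' = (1−√5)/2 = -0.6180, so π⊥(m,n) = m -0.6180·n.
candidate 1: (m,n)=(-1,0) → π∥ = -1+0·β ≈ -1.0000, π⊥ = -1+0·β' ≈ -1.0000 ∈ [-1.3, -0.1) ⇒ IN Λ
candidate 2: (m,n)=(10,3) → π∥ = 10+3·β ≈ 14.8541, π⊥ = 10+3·β' ≈ 8.1459 ∉ [-1.3, -0.1) ⇒ out
candidate 3: (m,n)=(-4,9) → π∥ = -4+9·β ≈ 10.5623, π⊥ = -4+9·β' ≈ -9.5623 ∉ [-1.3, -0.1) ⇒ out
candidate 4: (m,n)=(4,6) → π∥ = 4+6·β ≈ 13.7082, π⊥ = 4+6·β' ≈ 0.2918 ∉ [-1.3, -0.1) ⇒ out
candidate 5: (m,n)=(3,5) → π∥ = 3+5·β ≈ 11.0902, π⊥ = 3+5·β' ≈ -0.0902 ∉ [-1.3, -0.1) ⇒ out
candidate 6: (m,n)=(-6,-10) → π∥ = -6-10·β ≈ -22.1803, π⊥ = -6-10·β' ≈ 0.1803 ∉ [-1.3, -0.1) ⇒ out
candidate 7: (m,n)=(4,8) → π∥ = 4+8·β ≈ 16.9443, π⊥ = 4+8·β' ≈ -0.9443 ∈ [-1.3, -0.1) ⇒ IN Λ
candidate 8: (m,n)=(-7,-12) → π∥ = -7-12·β ≈ -26.4164, π⊥ = -7-12·β' ≈ 0.4164 ∉ [-1.3, -0.1) ⇒ out
candidate 9: (m,n)=(-9,-12) → π∥ = -9-12·β ≈ -28.4164, π⊥ = -9-12·β' ≈ -1.5836 ∉ [-1.3, -0.1) ⇒ out

1, 7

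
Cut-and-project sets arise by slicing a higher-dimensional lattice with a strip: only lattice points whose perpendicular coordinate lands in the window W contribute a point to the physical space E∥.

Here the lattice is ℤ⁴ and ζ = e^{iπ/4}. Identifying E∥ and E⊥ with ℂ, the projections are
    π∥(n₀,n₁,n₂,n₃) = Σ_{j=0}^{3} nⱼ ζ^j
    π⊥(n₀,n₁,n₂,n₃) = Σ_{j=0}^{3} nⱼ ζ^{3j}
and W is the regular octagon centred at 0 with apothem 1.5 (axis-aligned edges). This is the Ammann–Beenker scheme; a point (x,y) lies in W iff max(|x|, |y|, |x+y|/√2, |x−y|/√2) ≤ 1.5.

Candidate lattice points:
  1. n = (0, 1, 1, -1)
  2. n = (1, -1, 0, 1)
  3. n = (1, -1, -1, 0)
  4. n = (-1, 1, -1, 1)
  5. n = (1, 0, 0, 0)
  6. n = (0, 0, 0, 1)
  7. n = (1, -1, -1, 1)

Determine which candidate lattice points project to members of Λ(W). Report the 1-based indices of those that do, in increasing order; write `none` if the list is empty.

5, 6

Internal map: ζ^{3j} for j=0..3 gives (1,0), (−√2/2,√2/2), (0,−1), (√2/2,√2/2).
candidate 1: n = (0, 1, 1, -1) → π⊥ ≈ (-1.41421, -1.00000); max(|x|,|y|,|x±y|/√2) = 1.70711 > 1.5 ⇒ ∉ W
candidate 2: n = (1, -1, 0, 1) → π⊥ ≈ (+2.41421, +0.00000); max(|x|,|y|,|x±y|/√2) = 2.41421 > 1.5 ⇒ ∉ W
candidate 3: n = (1, -1, -1, 0) → π⊥ ≈ (+1.70711, +0.29289); max(|x|,|y|,|x±y|/√2) = 1.70711 > 1.5 ⇒ ∉ W
candidate 4: n = (-1, 1, -1, 1) → π⊥ ≈ (-1.00000, +2.41421); max(|x|,|y|,|x±y|/√2) = 2.41421 > 1.5 ⇒ ∉ W
candidate 5: n = (1, 0, 0, 0) → π⊥ ≈ (+1.00000, +0.00000); max(|x|,|y|,|x±y|/√2) = 1.00000 ≤ 1.5 ⇒ ∈ W
candidate 6: n = (0, 0, 0, 1) → π⊥ ≈ (+0.70711, +0.70711); max(|x|,|y|,|x±y|/√2) = 1.00000 ≤ 1.5 ⇒ ∈ W
candidate 7: n = (1, -1, -1, 1) → π⊥ ≈ (+2.41421, +1.00000); max(|x|,|y|,|x±y|/√2) = 2.41421 > 1.5 ⇒ ∉ W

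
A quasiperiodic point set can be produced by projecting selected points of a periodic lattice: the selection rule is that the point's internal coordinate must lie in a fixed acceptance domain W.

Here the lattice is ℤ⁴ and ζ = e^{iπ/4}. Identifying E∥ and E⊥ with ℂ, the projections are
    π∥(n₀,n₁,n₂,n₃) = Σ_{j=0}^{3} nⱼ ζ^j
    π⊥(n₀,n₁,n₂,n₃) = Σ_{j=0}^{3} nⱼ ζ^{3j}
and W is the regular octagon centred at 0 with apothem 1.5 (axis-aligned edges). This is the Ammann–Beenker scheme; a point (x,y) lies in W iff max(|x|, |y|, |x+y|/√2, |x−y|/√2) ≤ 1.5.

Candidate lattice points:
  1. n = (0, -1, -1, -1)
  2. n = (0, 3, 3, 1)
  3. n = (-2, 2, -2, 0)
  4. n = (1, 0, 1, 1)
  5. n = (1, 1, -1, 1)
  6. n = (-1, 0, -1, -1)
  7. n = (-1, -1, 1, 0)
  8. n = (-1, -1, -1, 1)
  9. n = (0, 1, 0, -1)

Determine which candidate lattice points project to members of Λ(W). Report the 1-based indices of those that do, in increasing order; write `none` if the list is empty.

1, 2, 8, 9

π⊥(n) = n₀ + n₁ζ³ + n₂ζ⁶ + n₃ζ⁹ where ζ = e^{iπ/4}.
#1 (0, -1, -1, -1): internal (0.00000, -0.41421); octagon support 0.41421 vs apothem 1.5 → ∈ W
#2 (0, 3, 3, 1): internal (-1.41421, -0.17157); octagon support 1.41421 vs apothem 1.5 → ∈ W
#3 (-2, 2, -2, 0): internal (-3.41421, 3.41421); octagon support 4.82843 vs apothem 1.5 → ∉ W
#4 (1, 0, 1, 1): internal (1.70711, -0.29289); octagon support 1.70711 vs apothem 1.5 → ∉ W
#5 (1, 1, -1, 1): internal (1.00000, 2.41421); octagon support 2.41421 vs apothem 1.5 → ∉ W
#6 (-1, 0, -1, -1): internal (-1.70711, 0.29289); octagon support 1.70711 vs apothem 1.5 → ∉ W
#7 (-1, -1, 1, 0): internal (-0.29289, -1.70711); octagon support 1.70711 vs apothem 1.5 → ∉ W
#8 (-1, -1, -1, 1): internal (0.41421, 1.00000); octagon support 1.00000 vs apothem 1.5 → ∈ W
#9 (0, 1, 0, -1): internal (-1.41421, 0.00000); octagon support 1.41421 vs apothem 1.5 → ∈ W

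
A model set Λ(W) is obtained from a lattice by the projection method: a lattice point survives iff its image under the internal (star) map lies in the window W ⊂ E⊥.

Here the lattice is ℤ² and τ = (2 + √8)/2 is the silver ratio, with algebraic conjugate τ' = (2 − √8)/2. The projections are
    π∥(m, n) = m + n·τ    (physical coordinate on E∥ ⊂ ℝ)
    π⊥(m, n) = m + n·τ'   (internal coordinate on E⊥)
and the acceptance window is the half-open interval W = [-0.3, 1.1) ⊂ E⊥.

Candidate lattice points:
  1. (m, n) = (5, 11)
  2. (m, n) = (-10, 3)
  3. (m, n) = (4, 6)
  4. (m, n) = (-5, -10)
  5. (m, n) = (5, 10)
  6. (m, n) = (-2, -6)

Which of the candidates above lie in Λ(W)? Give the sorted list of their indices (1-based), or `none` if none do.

1, 5, 6

Compute τ' = (2−√8)/2 = -0.4142, so π⊥(m,n) = m -0.4142·n.
candidate 1: (m,n)=(5,11) → π∥ = 5+11·τ ≈ 31.5563, π⊥ = 5+11·τ' ≈ 0.4437 ∈ [-0.3, 1.1) ⇒ IN Λ
candidate 2: (m,n)=(-10,3) → π∥ = -10+3·τ ≈ -2.7574, π⊥ = -10+3·τ' ≈ -11.2426 ∉ [-0.3, 1.1) ⇒ out
candidate 3: (m,n)=(4,6) → π∥ = 4+6·τ ≈ 18.4853, π⊥ = 4+6·τ' ≈ 1.5147 ∉ [-0.3, 1.1) ⇒ out
candidate 4: (m,n)=(-5,-10) → π∥ = -5-10·τ ≈ -29.1421, π⊥ = -5-10·τ' ≈ -0.8579 ∉ [-0.3, 1.1) ⇒ out
candidate 5: (m,n)=(5,10) → π∥ = 5+10·τ ≈ 29.1421, π⊥ = 5+10·τ' ≈ 0.8579 ∈ [-0.3, 1.1) ⇒ IN Λ
candidate 6: (m,n)=(-2,-6) → π∥ = -2-6·τ ≈ -16.4853, π⊥ = -2-6·τ' ≈ 0.4853 ∈ [-0.3, 1.1) ⇒ IN Λ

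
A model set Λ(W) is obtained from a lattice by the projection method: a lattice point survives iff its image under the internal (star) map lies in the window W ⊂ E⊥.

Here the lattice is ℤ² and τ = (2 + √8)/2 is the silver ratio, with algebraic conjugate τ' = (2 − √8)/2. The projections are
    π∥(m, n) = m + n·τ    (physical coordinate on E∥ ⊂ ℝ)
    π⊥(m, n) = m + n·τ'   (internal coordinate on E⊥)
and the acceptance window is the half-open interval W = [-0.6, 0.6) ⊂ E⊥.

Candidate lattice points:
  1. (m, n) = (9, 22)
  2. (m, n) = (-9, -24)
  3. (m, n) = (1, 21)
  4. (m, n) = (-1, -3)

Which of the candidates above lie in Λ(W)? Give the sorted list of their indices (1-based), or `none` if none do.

τ' = (2−√8)/2 ≈ -0.4142.
candidate 1: (m,n)=(9,22) → π∥ = 9+22·τ ≈ 62.1127, π⊥ = 9+22·τ' ≈ -0.1127 ∈ [-0.6, 0.6) ⇒ IN Λ
candidate 2: (m,n)=(-9,-24) → π∥ = -9-24·τ ≈ -66.9411, π⊥ = -9-24·τ' ≈ 0.9411 ∉ [-0.6, 0.6) ⇒ out
candidate 3: (m,n)=(1,21) → π∥ = 1+21·τ ≈ 51.6985, π⊥ = 1+21·τ' ≈ -7.6985 ∉ [-0.6, 0.6) ⇒ out
candidate 4: (m,n)=(-1,-3) → π∥ = -1-3·τ ≈ -8.2426, π⊥ = -1-3·τ' ≈ 0.2426 ∈ [-0.6, 0.6) ⇒ IN Λ

1, 4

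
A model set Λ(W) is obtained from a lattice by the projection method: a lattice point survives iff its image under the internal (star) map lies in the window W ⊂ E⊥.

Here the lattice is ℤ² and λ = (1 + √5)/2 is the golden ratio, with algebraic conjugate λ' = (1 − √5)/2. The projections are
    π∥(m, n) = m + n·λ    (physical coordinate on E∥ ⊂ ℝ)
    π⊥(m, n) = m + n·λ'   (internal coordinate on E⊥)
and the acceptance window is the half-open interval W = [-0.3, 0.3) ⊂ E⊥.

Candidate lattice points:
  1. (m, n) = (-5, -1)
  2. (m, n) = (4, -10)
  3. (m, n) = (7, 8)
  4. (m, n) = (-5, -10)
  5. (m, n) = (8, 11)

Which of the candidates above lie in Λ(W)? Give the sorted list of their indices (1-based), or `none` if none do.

none

Compute λ' = (1−√5)/2 = -0.6180, so π⊥(m,n) = m -0.6180·n.
#1 (-5,-1): internal coord -5 + (-1)·λ' = -4.3820; -4.3820 ∉ [-0.3, 0.3) → out
#2 (4,-10): internal coord 4 + (-10)·λ' = +10.1803; +10.1803 ∉ [-0.3, 0.3) → out
#3 (7,8): internal coord 7 + (8)·λ' = +2.0557; +2.0557 ∉ [-0.3, 0.3) → out
#4 (-5,-10): internal coord -5 + (-10)·λ' = +1.1803; +1.1803 ∉ [-0.3, 0.3) → out
#5 (8,11): internal coord 8 + (11)·λ' = +1.2016; +1.2016 ∉ [-0.3, 0.3) → out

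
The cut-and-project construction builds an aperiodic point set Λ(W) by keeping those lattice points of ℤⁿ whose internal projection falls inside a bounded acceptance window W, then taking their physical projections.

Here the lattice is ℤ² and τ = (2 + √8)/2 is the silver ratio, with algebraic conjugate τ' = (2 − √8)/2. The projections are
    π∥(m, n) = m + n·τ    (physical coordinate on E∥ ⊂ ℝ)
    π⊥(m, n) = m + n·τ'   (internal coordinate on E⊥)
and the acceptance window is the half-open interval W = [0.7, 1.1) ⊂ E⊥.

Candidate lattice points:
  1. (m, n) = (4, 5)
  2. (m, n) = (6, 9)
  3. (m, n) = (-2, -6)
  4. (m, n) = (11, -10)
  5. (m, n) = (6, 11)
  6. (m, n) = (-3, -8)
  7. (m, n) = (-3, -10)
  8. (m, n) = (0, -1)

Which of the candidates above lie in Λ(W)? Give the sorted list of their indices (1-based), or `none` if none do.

Numerically τ ≈ 2.41421 and τ' = −1/τ ≈ -0.41421.
#1 (4,5): internal coord 4 + (5)·τ' = +1.92893; +1.92893 ∉ [0.7, 1.1) → out
#2 (6,9): internal coord 6 + (9)·τ' = +2.27208; +2.27208 ∉ [0.7, 1.1) → out
#3 (-2,-6): internal coord -2 + (-6)·τ' = +0.48528; +0.48528 ∉ [0.7, 1.1) → out
#4 (11,-10): internal coord 11 + (-10)·τ' = +15.14214; +15.14214 ∉ [0.7, 1.1) → out
#5 (6,11): internal coord 6 + (11)·τ' = +1.44365; +1.44365 ∉ [0.7, 1.1) → out
#6 (-3,-8): internal coord -3 + (-8)·τ' = +0.31371; +0.31371 ∉ [0.7, 1.1) → out
#7 (-3,-10): internal coord -3 + (-10)·τ' = +1.14214; +1.14214 ∉ [0.7, 1.1) → out
#8 (0,-1): internal coord 0 + (-1)·τ' = +0.41421; +0.41421 ∉ [0.7, 1.1) → out

none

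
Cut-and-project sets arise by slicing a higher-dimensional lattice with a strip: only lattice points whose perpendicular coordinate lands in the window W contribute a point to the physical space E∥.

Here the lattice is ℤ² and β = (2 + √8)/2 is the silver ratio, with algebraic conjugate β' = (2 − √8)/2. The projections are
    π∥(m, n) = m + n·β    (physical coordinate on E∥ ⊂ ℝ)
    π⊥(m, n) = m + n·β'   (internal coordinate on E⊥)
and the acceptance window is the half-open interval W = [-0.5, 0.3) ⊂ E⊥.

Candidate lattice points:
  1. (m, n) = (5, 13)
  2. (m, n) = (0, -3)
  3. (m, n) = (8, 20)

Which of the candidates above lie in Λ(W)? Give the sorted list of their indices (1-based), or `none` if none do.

Compute β' = (2−√8)/2 = -0.4142, so π⊥(m,n) = m -0.4142·n.
[1] lift (5,13): star map gives -0.3848; window check -0.5 ≤ -0.3848 < 0.3 is true → IN Λ
[2] lift (0,-3): star map gives 1.2426; window check -0.5 ≤ 1.2426 < 0.3 is false → out
[3] lift (8,20): star map gives -0.2843; window check -0.5 ≤ -0.2843 < 0.3 is true → IN Λ

1, 3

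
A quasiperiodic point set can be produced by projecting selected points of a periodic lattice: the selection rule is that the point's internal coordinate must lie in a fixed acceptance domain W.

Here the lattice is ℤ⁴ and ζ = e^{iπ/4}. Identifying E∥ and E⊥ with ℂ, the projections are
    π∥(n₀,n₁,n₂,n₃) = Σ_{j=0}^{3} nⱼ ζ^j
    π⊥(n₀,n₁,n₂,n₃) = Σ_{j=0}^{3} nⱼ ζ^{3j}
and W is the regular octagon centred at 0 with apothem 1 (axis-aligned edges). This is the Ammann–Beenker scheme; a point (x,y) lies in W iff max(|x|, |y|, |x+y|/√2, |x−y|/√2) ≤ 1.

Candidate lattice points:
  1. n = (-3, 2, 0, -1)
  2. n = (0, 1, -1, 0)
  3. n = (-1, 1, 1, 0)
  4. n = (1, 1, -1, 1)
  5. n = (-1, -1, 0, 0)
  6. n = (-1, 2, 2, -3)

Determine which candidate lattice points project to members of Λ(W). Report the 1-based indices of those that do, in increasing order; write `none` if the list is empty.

5

π⊥(n) = n₀ + n₁ζ³ + n₂ζ⁶ + n₃ζ⁹ where ζ = e^{iπ/4}.
#1 (-3, 2, 0, -1): internal (-5.1213, 0.7071); octagon support 5.1213 vs apothem 1 → ∉ W
#2 (0, 1, -1, 0): internal (-0.7071, 1.7071); octagon support 1.7071 vs apothem 1 → ∉ W
#3 (-1, 1, 1, 0): internal (-1.7071, -0.2929); octagon support 1.7071 vs apothem 1 → ∉ W
#4 (1, 1, -1, 1): internal (1.0000, 2.4142); octagon support 2.4142 vs apothem 1 → ∉ W
#5 (-1, -1, 0, 0): internal (-0.2929, -0.7071); octagon support 0.7071 vs apothem 1 → ∈ W
#6 (-1, 2, 2, -3): internal (-4.5355, -2.7071); octagon support 5.1213 vs apothem 1 → ∉ W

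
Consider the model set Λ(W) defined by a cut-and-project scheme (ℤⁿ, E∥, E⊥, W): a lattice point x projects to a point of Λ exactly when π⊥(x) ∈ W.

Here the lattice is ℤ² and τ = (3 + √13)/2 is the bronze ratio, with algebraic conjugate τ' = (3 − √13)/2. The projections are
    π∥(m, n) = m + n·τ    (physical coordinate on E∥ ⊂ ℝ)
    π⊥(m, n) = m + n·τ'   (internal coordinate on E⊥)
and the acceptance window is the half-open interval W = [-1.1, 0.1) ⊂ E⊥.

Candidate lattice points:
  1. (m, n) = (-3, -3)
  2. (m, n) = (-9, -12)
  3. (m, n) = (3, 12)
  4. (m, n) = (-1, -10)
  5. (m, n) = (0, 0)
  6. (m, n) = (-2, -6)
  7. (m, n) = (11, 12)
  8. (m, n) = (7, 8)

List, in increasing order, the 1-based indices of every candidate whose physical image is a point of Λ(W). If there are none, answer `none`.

Numerically τ ≈ 3.30278 and τ' = −1/τ ≈ -0.30278.
#1 (-3,-3): internal coord -3 + (-3)·τ' = -2.09167; -2.09167 ∉ [-1.1, 0.1) → out
#2 (-9,-12): internal coord -9 + (-12)·τ' = -5.36669; -5.36669 ∉ [-1.1, 0.1) → out
#3 (3,12): internal coord 3 + (12)·τ' = -0.63331; -0.63331 ∈ [-1.1, 0.1) → IN Λ
#4 (-1,-10): internal coord -1 + (-10)·τ' = +2.02776; +2.02776 ∉ [-1.1, 0.1) → out
#5 (0,0): internal coord 0 + (0)·τ' = +0.00000; +0.00000 ∈ [-1.1, 0.1) → IN Λ
#6 (-2,-6): internal coord -2 + (-6)·τ' = -0.18335; -0.18335 ∈ [-1.1, 0.1) → IN Λ
#7 (11,12): internal coord 11 + (12)·τ' = +7.36669; +7.36669 ∉ [-1.1, 0.1) → out
#8 (7,8): internal coord 7 + (8)·τ' = +4.57779; +4.57779 ∉ [-1.1, 0.1) → out

3, 5, 6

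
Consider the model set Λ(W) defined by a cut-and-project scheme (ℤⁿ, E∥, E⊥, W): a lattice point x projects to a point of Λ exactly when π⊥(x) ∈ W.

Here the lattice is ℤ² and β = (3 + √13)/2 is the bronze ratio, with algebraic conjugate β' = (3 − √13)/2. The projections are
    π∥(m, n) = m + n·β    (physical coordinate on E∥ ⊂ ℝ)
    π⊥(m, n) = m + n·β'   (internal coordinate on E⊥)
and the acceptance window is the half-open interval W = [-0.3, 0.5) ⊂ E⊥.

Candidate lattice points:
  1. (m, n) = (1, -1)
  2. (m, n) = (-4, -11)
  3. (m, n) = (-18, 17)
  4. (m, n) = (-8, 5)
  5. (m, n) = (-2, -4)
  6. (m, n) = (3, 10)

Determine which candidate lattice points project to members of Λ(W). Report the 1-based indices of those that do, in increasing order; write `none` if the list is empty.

6

β' = (3−√13)/2 ≈ -0.30278.
candidate 1: (m,n)=(1,-1) → π∥ = 1-1·β ≈ -2.30278, π⊥ = 1-1·β' ≈ 1.30278 ∉ [-0.3, 0.5) ⇒ out
candidate 2: (m,n)=(-4,-11) → π∥ = -4-11·β ≈ -40.33053, π⊥ = -4-11·β' ≈ -0.66947 ∉ [-0.3, 0.5) ⇒ out
candidate 3: (m,n)=(-18,17) → π∥ = -18+17·β ≈ 38.14719, π⊥ = -18+17·β' ≈ -23.14719 ∉ [-0.3, 0.5) ⇒ out
candidate 4: (m,n)=(-8,5) → π∥ = -8+5·β ≈ 8.51388, π⊥ = -8+5·β' ≈ -9.51388 ∉ [-0.3, 0.5) ⇒ out
candidate 5: (m,n)=(-2,-4) → π∥ = -2-4·β ≈ -15.21110, π⊥ = -2-4·β' ≈ -0.78890 ∉ [-0.3, 0.5) ⇒ out
candidate 6: (m,n)=(3,10) → π∥ = 3+10·β ≈ 36.02776, π⊥ = 3+10·β' ≈ -0.02776 ∈ [-0.3, 0.5) ⇒ IN Λ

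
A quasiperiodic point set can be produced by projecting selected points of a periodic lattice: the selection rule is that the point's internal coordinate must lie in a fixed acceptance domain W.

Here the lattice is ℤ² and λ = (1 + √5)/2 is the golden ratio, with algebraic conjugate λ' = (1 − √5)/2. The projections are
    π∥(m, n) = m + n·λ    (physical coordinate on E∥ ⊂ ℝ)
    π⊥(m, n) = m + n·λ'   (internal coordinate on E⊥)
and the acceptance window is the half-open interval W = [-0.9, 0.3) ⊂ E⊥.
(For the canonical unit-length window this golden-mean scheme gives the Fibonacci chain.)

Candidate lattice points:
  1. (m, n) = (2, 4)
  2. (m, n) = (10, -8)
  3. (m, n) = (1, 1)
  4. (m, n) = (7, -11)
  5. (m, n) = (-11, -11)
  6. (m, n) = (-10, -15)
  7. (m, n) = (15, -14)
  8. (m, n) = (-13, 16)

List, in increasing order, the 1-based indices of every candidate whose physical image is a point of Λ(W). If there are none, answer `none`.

Compute λ' = (1−√5)/2 = -0.6180, so π⊥(m,n) = m -0.6180·n.
candidate 1: (m,n)=(2,4) → π∥ = 2+4·λ ≈ 8.4721, π⊥ = 2+4·λ' ≈ -0.4721 ∈ [-0.9, 0.3) ⇒ IN Λ
candidate 2: (m,n)=(10,-8) → π∥ = 10-8·λ ≈ -2.9443, π⊥ = 10-8·λ' ≈ 14.9443 ∉ [-0.9, 0.3) ⇒ out
candidate 3: (m,n)=(1,1) → π∥ = 1+1·λ ≈ 2.6180, π⊥ = 1+1·λ' ≈ 0.3820 ∉ [-0.9, 0.3) ⇒ out
candidate 4: (m,n)=(7,-11) → π∥ = 7-11·λ ≈ -10.7984, π⊥ = 7-11·λ' ≈ 13.7984 ∉ [-0.9, 0.3) ⇒ out
candidate 5: (m,n)=(-11,-11) → π∥ = -11-11·λ ≈ -28.7984, π⊥ = -11-11·λ' ≈ -4.2016 ∉ [-0.9, 0.3) ⇒ out
candidate 6: (m,n)=(-10,-15) → π∥ = -10-15·λ ≈ -34.2705, π⊥ = -10-15·λ' ≈ -0.7295 ∈ [-0.9, 0.3) ⇒ IN Λ
candidate 7: (m,n)=(15,-14) → π∥ = 15-14·λ ≈ -7.6525, π⊥ = 15-14·λ' ≈ 23.6525 ∉ [-0.9, 0.3) ⇒ out
candidate 8: (m,n)=(-13,16) → π∥ = -13+16·λ ≈ 12.8885, π⊥ = -13+16·λ' ≈ -22.8885 ∉ [-0.9, 0.3) ⇒ out

1, 6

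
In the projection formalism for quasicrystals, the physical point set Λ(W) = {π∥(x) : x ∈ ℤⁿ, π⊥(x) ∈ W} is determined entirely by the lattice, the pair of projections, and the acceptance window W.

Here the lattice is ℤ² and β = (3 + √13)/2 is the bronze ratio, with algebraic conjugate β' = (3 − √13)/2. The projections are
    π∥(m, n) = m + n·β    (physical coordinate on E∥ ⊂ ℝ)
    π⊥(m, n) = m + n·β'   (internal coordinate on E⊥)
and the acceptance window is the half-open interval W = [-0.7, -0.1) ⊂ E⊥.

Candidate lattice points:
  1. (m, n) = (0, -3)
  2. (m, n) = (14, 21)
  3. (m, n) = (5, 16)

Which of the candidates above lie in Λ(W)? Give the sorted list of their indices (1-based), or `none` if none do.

none

β' = (3−√13)/2 ≈ -0.30278.
[1] lift (0,-3): star map gives 0.90833; window check -0.7 ≤ 0.90833 < -0.1 is false → out
[2] lift (14,21): star map gives 7.64171; window check -0.7 ≤ 7.64171 < -0.1 is false → out
[3] lift (5,16): star map gives 0.15559; window check -0.7 ≤ 0.15559 < -0.1 is false → out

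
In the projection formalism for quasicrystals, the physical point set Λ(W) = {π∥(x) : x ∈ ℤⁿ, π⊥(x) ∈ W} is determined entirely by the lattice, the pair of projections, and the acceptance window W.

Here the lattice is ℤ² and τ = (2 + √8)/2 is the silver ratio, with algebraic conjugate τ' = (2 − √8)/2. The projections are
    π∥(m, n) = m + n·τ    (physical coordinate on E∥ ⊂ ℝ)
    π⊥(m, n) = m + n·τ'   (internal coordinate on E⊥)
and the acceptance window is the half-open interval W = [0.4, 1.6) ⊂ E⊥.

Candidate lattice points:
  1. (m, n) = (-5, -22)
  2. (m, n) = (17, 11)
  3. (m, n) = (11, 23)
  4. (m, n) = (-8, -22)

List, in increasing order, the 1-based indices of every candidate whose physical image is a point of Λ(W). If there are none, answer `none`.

3, 4

Numerically τ ≈ 2.414214 and τ' = −1/τ ≈ -0.414214.
[1] lift (-5,-22): star map gives 4.112698; window check 0.4 ≤ 4.112698 < 1.6 is false → out
[2] lift (17,11): star map gives 12.443651; window check 0.4 ≤ 12.443651 < 1.6 is false → out
[3] lift (11,23): star map gives 1.473088; window check 0.4 ≤ 1.473088 < 1.6 is true → IN Λ
[4] lift (-8,-22): star map gives 1.112698; window check 0.4 ≤ 1.112698 < 1.6 is true → IN Λ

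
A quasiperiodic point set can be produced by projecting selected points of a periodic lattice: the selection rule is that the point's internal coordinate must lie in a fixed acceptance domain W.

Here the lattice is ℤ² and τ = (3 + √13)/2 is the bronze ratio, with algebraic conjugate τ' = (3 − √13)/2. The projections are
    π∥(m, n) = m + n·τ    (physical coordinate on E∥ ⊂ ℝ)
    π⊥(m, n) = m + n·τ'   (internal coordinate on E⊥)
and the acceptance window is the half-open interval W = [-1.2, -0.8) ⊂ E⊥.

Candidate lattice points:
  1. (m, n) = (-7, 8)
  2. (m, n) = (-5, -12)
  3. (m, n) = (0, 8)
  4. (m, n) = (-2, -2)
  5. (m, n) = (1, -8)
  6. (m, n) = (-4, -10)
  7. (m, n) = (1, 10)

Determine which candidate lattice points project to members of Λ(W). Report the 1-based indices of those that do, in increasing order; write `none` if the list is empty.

6

Numerically τ ≈ 3.3028 and τ' = −1/τ ≈ -0.3028.
[1] lift (-7,8): star map gives -9.4222; window check -1.2 ≤ -9.4222 < -0.8 is false → out
[2] lift (-5,-12): star map gives -1.3667; window check -1.2 ≤ -1.3667 < -0.8 is false → out
[3] lift (0,8): star map gives -2.4222; window check -1.2 ≤ -2.4222 < -0.8 is false → out
[4] lift (-2,-2): star map gives -1.3944; window check -1.2 ≤ -1.3944 < -0.8 is false → out
[5] lift (1,-8): star map gives 3.4222; window check -1.2 ≤ 3.4222 < -0.8 is false → out
[6] lift (-4,-10): star map gives -0.9722; window check -1.2 ≤ -0.9722 < -0.8 is true → IN Λ
[7] lift (1,10): star map gives -2.0278; window check -1.2 ≤ -2.0278 < -0.8 is false → out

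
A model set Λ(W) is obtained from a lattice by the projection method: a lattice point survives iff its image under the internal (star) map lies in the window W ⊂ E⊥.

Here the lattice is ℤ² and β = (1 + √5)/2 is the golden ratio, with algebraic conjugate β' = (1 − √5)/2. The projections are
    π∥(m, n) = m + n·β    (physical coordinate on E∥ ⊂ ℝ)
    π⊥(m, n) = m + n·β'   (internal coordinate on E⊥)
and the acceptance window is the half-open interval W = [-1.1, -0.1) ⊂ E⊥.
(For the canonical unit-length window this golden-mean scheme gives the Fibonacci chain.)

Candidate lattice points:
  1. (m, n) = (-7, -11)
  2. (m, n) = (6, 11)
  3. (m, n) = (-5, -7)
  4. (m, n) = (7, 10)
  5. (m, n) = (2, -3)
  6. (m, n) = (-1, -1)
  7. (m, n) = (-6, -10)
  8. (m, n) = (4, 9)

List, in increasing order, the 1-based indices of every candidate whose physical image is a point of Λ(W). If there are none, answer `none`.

Numerically β ≈ 1.6180 and β' = −1/β ≈ -0.6180.
[1] lift (-7,-11): star map gives -0.2016; window check -1.1 ≤ -0.2016 < -0.1 is true → IN Λ
[2] lift (6,11): star map gives -0.7984; window check -1.1 ≤ -0.7984 < -0.1 is true → IN Λ
[3] lift (-5,-7): star map gives -0.6738; window check -1.1 ≤ -0.6738 < -0.1 is true → IN Λ
[4] lift (7,10): star map gives 0.8197; window check -1.1 ≤ 0.8197 < -0.1 is false → out
[5] lift (2,-3): star map gives 3.8541; window check -1.1 ≤ 3.8541 < -0.1 is false → out
[6] lift (-1,-1): star map gives -0.3820; window check -1.1 ≤ -0.3820 < -0.1 is true → IN Λ
[7] lift (-6,-10): star map gives 0.1803; window check -1.1 ≤ 0.1803 < -0.1 is false → out
[8] lift (4,9): star map gives -1.5623; window check -1.1 ≤ -1.5623 < -0.1 is false → out

1, 2, 3, 6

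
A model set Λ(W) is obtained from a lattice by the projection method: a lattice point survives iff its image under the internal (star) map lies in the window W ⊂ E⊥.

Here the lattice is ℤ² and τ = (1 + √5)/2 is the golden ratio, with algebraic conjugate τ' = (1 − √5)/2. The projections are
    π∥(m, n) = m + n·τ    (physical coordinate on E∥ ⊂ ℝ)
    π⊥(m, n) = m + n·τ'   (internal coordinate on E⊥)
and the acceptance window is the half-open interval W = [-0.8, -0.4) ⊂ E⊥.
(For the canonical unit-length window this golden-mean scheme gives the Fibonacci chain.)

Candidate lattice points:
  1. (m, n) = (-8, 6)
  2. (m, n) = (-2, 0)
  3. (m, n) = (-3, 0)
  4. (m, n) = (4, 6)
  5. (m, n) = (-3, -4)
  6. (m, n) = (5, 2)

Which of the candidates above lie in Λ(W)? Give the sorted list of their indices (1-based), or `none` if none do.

Compute τ' = (1−√5)/2 = -0.6180, so π⊥(m,n) = m -0.6180·n.
[1] lift (-8,6): star map gives -11.7082; window check -0.8 ≤ -11.7082 < -0.4 is false → out
[2] lift (-2,0): star map gives -2.0000; window check -0.8 ≤ -2.0000 < -0.4 is false → out
[3] lift (-3,0): star map gives -3.0000; window check -0.8 ≤ -3.0000 < -0.4 is false → out
[4] lift (4,6): star map gives 0.2918; window check -0.8 ≤ 0.2918 < -0.4 is false → out
[5] lift (-3,-4): star map gives -0.5279; window check -0.8 ≤ -0.5279 < -0.4 is true → IN Λ
[6] lift (5,2): star map gives 3.7639; window check -0.8 ≤ 3.7639 < -0.4 is false → out

5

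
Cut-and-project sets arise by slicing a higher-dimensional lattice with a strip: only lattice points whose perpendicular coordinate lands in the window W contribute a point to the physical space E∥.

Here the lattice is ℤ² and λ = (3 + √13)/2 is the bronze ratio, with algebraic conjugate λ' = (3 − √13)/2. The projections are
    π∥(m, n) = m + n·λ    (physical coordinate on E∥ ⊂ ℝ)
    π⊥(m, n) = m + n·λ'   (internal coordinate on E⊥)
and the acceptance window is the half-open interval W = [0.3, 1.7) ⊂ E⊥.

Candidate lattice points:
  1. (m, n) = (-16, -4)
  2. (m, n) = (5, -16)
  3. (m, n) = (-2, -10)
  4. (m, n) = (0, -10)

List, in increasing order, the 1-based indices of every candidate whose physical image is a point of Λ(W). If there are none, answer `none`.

3

Compute λ' = (3−√13)/2 = -0.302776, so π⊥(m,n) = m -0.302776·n.
#1 (-16,-4): internal coord -16 + (-4)·λ' = -14.788897; -14.788897 ∉ [0.3, 1.7) → out
#2 (5,-16): internal coord 5 + (-16)·λ' = +9.844410; +9.844410 ∉ [0.3, 1.7) → out
#3 (-2,-10): internal coord -2 + (-10)·λ' = +1.027756; +1.027756 ∈ [0.3, 1.7) → IN Λ
#4 (0,-10): internal coord 0 + (-10)·λ' = +3.027756; +3.027756 ∉ [0.3, 1.7) → out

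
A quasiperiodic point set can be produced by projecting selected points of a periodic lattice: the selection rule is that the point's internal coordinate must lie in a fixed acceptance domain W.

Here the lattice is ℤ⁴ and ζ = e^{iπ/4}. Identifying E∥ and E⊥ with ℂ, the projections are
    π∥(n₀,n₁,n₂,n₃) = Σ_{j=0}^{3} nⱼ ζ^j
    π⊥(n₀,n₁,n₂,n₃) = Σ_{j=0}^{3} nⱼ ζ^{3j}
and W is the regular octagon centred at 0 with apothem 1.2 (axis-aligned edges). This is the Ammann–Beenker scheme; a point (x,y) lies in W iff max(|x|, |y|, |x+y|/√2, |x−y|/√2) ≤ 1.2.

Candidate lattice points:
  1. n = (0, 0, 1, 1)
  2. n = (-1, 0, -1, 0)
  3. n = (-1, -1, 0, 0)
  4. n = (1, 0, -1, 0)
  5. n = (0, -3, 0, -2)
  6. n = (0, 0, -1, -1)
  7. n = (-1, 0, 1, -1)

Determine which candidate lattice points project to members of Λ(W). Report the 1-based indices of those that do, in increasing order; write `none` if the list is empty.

π⊥(n) = n₀ + n₁ζ³ + n₂ζ⁶ + n₃ζ⁹ where ζ = e^{iπ/4}.
candidate 1: n = (0, 0, 1, 1) → π⊥ ≈ (+0.707107, -0.292893); max(|x|,|y|,|x±y|/√2) = 0.707107 ≤ 1.2 ⇒ ∈ W
candidate 2: n = (-1, 0, -1, 0) → π⊥ ≈ (-1.000000, +1.000000); max(|x|,|y|,|x±y|/√2) = 1.414214 > 1.2 ⇒ ∉ W
candidate 3: n = (-1, -1, 0, 0) → π⊥ ≈ (-0.292893, -0.707107); max(|x|,|y|,|x±y|/√2) = 0.707107 ≤ 1.2 ⇒ ∈ W
candidate 4: n = (1, 0, -1, 0) → π⊥ ≈ (+1.000000, +1.000000); max(|x|,|y|,|x±y|/√2) = 1.414214 > 1.2 ⇒ ∉ W
candidate 5: n = (0, -3, 0, -2) → π⊥ ≈ (+0.707107, -3.535534); max(|x|,|y|,|x±y|/√2) = 3.535534 > 1.2 ⇒ ∉ W
candidate 6: n = (0, 0, -1, -1) → π⊥ ≈ (-0.707107, +0.292893); max(|x|,|y|,|x±y|/√2) = 0.707107 ≤ 1.2 ⇒ ∈ W
candidate 7: n = (-1, 0, 1, -1) → π⊥ ≈ (-1.707107, -1.707107); max(|x|,|y|,|x±y|/√2) = 2.414214 > 1.2 ⇒ ∉ W

1, 3, 6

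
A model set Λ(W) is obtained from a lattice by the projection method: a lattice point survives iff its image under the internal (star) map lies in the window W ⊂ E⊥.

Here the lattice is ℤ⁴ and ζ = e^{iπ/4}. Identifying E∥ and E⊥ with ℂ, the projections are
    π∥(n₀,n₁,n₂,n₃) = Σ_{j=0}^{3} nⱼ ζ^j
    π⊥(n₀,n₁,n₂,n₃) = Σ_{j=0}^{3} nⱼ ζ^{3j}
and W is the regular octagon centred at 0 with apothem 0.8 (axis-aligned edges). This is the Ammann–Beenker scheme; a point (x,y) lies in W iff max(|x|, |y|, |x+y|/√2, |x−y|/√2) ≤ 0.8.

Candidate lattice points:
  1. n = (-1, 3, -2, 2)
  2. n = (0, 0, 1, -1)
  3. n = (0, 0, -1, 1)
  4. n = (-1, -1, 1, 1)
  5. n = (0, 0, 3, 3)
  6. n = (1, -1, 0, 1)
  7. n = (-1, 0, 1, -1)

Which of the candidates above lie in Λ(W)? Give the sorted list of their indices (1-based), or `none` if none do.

π⊥(n) = n₀ + n₁ζ³ + n₂ζ⁶ + n₃ζ⁹ where ζ = e^{iπ/4}.
candidate 1: n = (-1, 3, -2, 2) → π⊥ ≈ (-1.707107, +5.535534); max(|x|,|y|,|x±y|/√2) = 5.535534 > 0.8 ⇒ ∉ W
candidate 2: n = (0, 0, 1, -1) → π⊥ ≈ (-0.707107, -1.707107); max(|x|,|y|,|x±y|/√2) = 1.707107 > 0.8 ⇒ ∉ W
candidate 3: n = (0, 0, -1, 1) → π⊥ ≈ (+0.707107, +1.707107); max(|x|,|y|,|x±y|/√2) = 1.707107 > 0.8 ⇒ ∉ W
candidate 4: n = (-1, -1, 1, 1) → π⊥ ≈ (+0.414214, -1.000000); max(|x|,|y|,|x±y|/√2) = 1.000000 > 0.8 ⇒ ∉ W
candidate 5: n = (0, 0, 3, 3) → π⊥ ≈ (+2.121320, -0.878680); max(|x|,|y|,|x±y|/√2) = 2.121320 > 0.8 ⇒ ∉ W
candidate 6: n = (1, -1, 0, 1) → π⊥ ≈ (+2.414214, +0.000000); max(|x|,|y|,|x±y|/√2) = 2.414214 > 0.8 ⇒ ∉ W
candidate 7: n = (-1, 0, 1, -1) → π⊥ ≈ (-1.707107, -1.707107); max(|x|,|y|,|x±y|/√2) = 2.414214 > 0.8 ⇒ ∉ W

none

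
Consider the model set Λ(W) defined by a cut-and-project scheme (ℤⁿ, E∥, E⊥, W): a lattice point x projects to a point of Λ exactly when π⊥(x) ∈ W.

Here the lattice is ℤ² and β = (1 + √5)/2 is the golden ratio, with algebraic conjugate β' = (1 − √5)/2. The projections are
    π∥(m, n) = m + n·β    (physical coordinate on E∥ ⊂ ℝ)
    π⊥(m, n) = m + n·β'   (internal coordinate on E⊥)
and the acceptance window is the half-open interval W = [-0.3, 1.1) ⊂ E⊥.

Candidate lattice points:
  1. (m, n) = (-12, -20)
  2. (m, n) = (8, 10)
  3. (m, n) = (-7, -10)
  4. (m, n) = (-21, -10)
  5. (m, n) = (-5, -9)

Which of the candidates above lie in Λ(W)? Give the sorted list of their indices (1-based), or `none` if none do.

Numerically β ≈ 1.61803 and β' = −1/β ≈ -0.61803.
[1] lift (-12,-20): star map gives 0.36068; window check -0.3 ≤ 0.36068 < 1.1 is true → IN Λ
[2] lift (8,10): star map gives 1.81966; window check -0.3 ≤ 1.81966 < 1.1 is false → out
[3] lift (-7,-10): star map gives -0.81966; window check -0.3 ≤ -0.81966 < 1.1 is false → out
[4] lift (-21,-10): star map gives -14.81966; window check -0.3 ≤ -14.81966 < 1.1 is false → out
[5] lift (-5,-9): star map gives 0.56231; window check -0.3 ≤ 0.56231 < 1.1 is true → IN Λ

1, 5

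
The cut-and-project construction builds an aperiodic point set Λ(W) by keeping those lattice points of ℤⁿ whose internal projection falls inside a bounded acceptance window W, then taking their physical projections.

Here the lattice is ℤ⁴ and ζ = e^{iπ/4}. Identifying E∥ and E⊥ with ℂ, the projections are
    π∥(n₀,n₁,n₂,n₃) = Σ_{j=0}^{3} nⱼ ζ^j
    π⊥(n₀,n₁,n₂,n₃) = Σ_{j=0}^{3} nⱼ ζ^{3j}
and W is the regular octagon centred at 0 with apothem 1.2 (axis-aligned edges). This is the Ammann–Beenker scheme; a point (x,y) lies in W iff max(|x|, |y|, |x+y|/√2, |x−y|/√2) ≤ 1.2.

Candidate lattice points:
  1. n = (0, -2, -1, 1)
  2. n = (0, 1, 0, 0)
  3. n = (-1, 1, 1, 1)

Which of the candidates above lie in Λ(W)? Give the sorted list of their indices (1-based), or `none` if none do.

2, 3

With ζ = e^{iπ/4} the internal vectors are ζ^0,ζ^3,ζ^6,ζ^9.
candidate 1: n = (0, -2, -1, 1) → π⊥ ≈ (+2.121320, +0.292893); max(|x|,|y|,|x±y|/√2) = 2.121320 > 1.2 ⇒ ∉ W
candidate 2: n = (0, 1, 0, 0) → π⊥ ≈ (-0.707107, +0.707107); max(|x|,|y|,|x±y|/√2) = 1.000000 ≤ 1.2 ⇒ ∈ W
candidate 3: n = (-1, 1, 1, 1) → π⊥ ≈ (-1.000000, +0.414214); max(|x|,|y|,|x±y|/√2) = 1.000000 ≤ 1.2 ⇒ ∈ W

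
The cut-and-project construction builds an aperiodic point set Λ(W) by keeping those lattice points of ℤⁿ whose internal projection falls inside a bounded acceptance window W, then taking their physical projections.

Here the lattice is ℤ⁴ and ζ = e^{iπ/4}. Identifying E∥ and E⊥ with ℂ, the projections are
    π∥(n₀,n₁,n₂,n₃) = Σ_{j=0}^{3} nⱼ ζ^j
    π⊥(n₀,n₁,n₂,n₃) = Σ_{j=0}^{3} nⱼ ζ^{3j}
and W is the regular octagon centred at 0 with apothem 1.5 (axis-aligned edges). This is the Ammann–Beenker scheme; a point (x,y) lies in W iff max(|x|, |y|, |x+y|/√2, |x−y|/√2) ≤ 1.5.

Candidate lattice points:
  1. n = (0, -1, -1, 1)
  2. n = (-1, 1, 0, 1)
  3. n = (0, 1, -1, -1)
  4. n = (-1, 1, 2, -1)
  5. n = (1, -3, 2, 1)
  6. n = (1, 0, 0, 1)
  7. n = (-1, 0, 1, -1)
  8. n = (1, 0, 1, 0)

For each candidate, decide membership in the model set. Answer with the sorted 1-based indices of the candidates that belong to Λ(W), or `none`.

With ζ = e^{iπ/4} the internal vectors are ζ^0,ζ^3,ζ^6,ζ^9.
candidate 1: n = (0, -1, -1, 1) → π⊥ ≈ (+1.4142, +1.0000); max(|x|,|y|,|x±y|/√2) = 1.7071 > 1.5 ⇒ ∉ W
candidate 2: n = (-1, 1, 0, 1) → π⊥ ≈ (-1.0000, +1.4142); max(|x|,|y|,|x±y|/√2) = 1.7071 > 1.5 ⇒ ∉ W
candidate 3: n = (0, 1, -1, -1) → π⊥ ≈ (-1.4142, +1.0000); max(|x|,|y|,|x±y|/√2) = 1.7071 > 1.5 ⇒ ∉ W
candidate 4: n = (-1, 1, 2, -1) → π⊥ ≈ (-2.4142, -2.0000); max(|x|,|y|,|x±y|/√2) = 3.1213 > 1.5 ⇒ ∉ W
candidate 5: n = (1, -3, 2, 1) → π⊥ ≈ (+3.8284, -3.4142); max(|x|,|y|,|x±y|/√2) = 5.1213 > 1.5 ⇒ ∉ W
candidate 6: n = (1, 0, 0, 1) → π⊥ ≈ (+1.7071, +0.7071); max(|x|,|y|,|x±y|/√2) = 1.7071 > 1.5 ⇒ ∉ W
candidate 7: n = (-1, 0, 1, -1) → π⊥ ≈ (-1.7071, -1.7071); max(|x|,|y|,|x±y|/√2) = 2.4142 > 1.5 ⇒ ∉ W
candidate 8: n = (1, 0, 1, 0) → π⊥ ≈ (+1.0000, -1.0000); max(|x|,|y|,|x±y|/√2) = 1.4142 ≤ 1.5 ⇒ ∈ W

8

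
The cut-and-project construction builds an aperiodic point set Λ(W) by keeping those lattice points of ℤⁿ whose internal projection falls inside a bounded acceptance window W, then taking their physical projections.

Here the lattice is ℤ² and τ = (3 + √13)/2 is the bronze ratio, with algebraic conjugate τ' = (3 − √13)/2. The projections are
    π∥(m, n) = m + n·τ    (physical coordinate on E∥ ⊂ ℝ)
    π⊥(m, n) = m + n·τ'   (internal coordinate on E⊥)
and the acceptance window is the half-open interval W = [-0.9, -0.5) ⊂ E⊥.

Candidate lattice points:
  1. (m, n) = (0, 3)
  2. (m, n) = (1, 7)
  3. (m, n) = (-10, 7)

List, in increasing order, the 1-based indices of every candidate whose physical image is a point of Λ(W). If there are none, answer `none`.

τ' = (3−√13)/2 ≈ -0.3028.
candidate 1: (m,n)=(0,3) → π∥ = 0+3·τ ≈ 9.9083, π⊥ = 0+3·τ' ≈ -0.9083 ∉ [-0.9, -0.5) ⇒ out
candidate 2: (m,n)=(1,7) → π∥ = 1+7·τ ≈ 24.1194, π⊥ = 1+7·τ' ≈ -1.1194 ∉ [-0.9, -0.5) ⇒ out
candidate 3: (m,n)=(-10,7) → π∥ = -10+7·τ ≈ 13.1194, π⊥ = -10+7·τ' ≈ -12.1194 ∉ [-0.9, -0.5) ⇒ out

none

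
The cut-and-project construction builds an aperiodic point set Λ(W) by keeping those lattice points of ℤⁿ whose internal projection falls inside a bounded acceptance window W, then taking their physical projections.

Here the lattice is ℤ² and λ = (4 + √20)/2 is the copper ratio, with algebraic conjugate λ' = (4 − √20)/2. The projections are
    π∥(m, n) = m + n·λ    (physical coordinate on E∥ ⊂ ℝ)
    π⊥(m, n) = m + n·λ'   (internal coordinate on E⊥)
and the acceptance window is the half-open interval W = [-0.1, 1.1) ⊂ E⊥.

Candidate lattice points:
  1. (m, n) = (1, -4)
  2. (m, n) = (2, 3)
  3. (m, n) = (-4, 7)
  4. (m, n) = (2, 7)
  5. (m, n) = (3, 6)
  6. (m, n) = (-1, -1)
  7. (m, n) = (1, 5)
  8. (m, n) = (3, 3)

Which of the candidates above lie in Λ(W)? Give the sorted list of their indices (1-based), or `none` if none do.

4

Numerically λ ≈ 4.2361 and λ' = −1/λ ≈ -0.2361.
[1] lift (1,-4): star map gives 1.9443; window check -0.1 ≤ 1.9443 < 1.1 is false → out
[2] lift (2,3): star map gives 1.2918; window check -0.1 ≤ 1.2918 < 1.1 is false → out
[3] lift (-4,7): star map gives -5.6525; window check -0.1 ≤ -5.6525 < 1.1 is false → out
[4] lift (2,7): star map gives 0.3475; window check -0.1 ≤ 0.3475 < 1.1 is true → IN Λ
[5] lift (3,6): star map gives 1.5836; window check -0.1 ≤ 1.5836 < 1.1 is false → out
[6] lift (-1,-1): star map gives -0.7639; window check -0.1 ≤ -0.7639 < 1.1 is false → out
[7] lift (1,5): star map gives -0.1803; window check -0.1 ≤ -0.1803 < 1.1 is false → out
[8] lift (3,3): star map gives 2.2918; window check -0.1 ≤ 2.2918 < 1.1 is false → out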